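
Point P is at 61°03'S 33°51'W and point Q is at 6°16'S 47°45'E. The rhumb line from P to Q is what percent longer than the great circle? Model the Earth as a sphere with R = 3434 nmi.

3.5%

Great circle: σ = 1.4042 rad → d_gc = Rσ = 4822.1 nmi
Rhumb: Δφ = +0.9561, Δλ = +1.4242, Δψ = +1.2446, q = Δφ/Δψ = 0.7682 → d_rh = R√(Δφ²+q²Δλ²) = 4989.7 nmi
Excess = (4989.7 − 4822.1) / 4822.1 = 167.6 / 4822.1 = 3.48% ≈ 3.5%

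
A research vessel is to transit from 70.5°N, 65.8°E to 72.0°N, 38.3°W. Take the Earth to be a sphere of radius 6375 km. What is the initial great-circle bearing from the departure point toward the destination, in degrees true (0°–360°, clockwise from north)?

N = sin Δλ·cos φ₂ = -0.2997;  D = cos φ₁ sin φ₂ − sin φ₁ cos φ₂ cos Δλ = +0.3884
initial course = atan2(N, D) = 322.35°

322.3°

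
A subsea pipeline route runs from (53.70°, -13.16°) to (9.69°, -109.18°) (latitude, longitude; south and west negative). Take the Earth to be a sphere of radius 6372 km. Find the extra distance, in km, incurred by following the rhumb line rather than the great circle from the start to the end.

Great circle: cos σ = sin φ₁ sin φ₂ + cos φ₁ cos φ₂ cos Δλ,  σ = 1.4963 rad → d_gc = 9534.28 km
Rhumb line: Δψ = -0.9454, q = Δφ/Δψ = 0.8125, d_rh = R√(Δφ²+q²Δλ²) = 9961.77 km
Excess = 9961.77 − 9534.28 = 427.49 ≈ 427 km

427 km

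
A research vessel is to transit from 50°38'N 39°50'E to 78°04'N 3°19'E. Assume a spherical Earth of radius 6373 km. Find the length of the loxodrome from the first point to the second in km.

Δψ = ln[tan(π/4+φ₂/2)/tan(π/4+φ₁/2)] = +1.2304;  Δφ = +0.4788 rad,  Δλ = -0.6373 rad
q = Δφ/Δψ = 0.3891
d = R·√(Δφ² + q²Δλ²) = 6373·0.53922 = 3436 km

3436 km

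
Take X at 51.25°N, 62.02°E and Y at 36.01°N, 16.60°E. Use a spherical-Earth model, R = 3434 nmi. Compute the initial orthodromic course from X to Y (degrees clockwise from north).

N = sin Δλ·cos φ₂ = -0.5762;  D = cos φ₁ sin φ₂ − sin φ₁ cos φ₂ cos Δλ = -0.0748
initial course = atan2(N, D) = 262.60°

262.6°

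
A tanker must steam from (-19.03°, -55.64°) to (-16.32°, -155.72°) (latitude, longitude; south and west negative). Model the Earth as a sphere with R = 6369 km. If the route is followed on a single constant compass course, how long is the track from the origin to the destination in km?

Δψ = ln[tan(π/4+φ₂/2)/tan(π/4+φ₁/2)] = +0.0496;  Δφ = +0.0473 rad,  Δλ = -1.7467 rad
q = Δφ/Δψ = 0.9527
d = R·√(Δφ² + q²Δλ²) = 6369·1.66476 = 10603 km

10603 km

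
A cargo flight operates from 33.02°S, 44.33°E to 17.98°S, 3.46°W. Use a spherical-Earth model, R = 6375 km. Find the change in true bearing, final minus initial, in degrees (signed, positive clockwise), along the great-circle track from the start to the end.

Initial bearing θ₁ = atan2(sin Δλ cos φ₂, cos φ₁ sin φ₂ − sin φ₁ cos φ₂ cos Δλ) = 277.23°
Final bearing θ₂ = (initial bearing from the destination back to the start) + 180° = 299.01°
Δθ = θ₂ − θ₁ = +21.8°

+21.8°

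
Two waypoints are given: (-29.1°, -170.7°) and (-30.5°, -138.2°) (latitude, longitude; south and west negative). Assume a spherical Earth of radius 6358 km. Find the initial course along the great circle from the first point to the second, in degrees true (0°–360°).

101.0°

N = sin Δλ·cos φ₂ = +0.4630;  D = cos φ₁ sin φ₂ − sin φ₁ cos φ₂ cos Δλ = -0.0901
initial course = atan2(N, D) = 101.01°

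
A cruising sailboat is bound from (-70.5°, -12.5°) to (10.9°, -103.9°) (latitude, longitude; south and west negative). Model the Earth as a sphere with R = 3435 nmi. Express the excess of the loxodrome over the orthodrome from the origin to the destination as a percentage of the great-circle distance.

Great circle: σ = 1.7581 rad → d_gc = Rσ = 6039.2 nmi
Rhumb: Δφ = +1.4207, Δλ = -1.5952, Δψ = +1.9526, q = Δφ/Δψ = 0.7276 → d_rh = R√(Δφ²+q²Δλ²) = 6301.6 nmi
Excess = (6301.6 − 6039.2) / 6039.2 = 262.4 / 6039.2 = 4.34% ≈ 4.3%

4.3%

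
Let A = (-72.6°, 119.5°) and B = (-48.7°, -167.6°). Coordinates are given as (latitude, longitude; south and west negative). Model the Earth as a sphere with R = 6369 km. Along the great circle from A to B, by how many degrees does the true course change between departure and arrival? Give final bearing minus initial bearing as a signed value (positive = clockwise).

-66.7°

Initial bearing θ₁ = atan2(sin Δλ cos φ₂, cos φ₁ sin φ₂ − sin φ₁ cos φ₂ cos Δλ) = 93.58°
Final bearing θ₂ = (initial bearing from the destination back to the start) + 180° = 26.89°
Δθ = θ₂ − θ₁ = -66.7°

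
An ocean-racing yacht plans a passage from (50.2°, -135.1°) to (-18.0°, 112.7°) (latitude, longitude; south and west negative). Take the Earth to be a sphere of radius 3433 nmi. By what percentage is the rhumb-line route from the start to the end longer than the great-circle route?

Great circle: σ = 2.0572 rad → d_gc = Rσ = 7062.3 nmi
Rhumb: Δφ = -1.1903, Δλ = -1.9583, Δψ = -1.3356, q = Δφ/Δψ = 0.8912 → d_rh = R√(Δφ²+q²Δλ²) = 7252.3 nmi
Excess = (7252.3 − 7062.3) / 7062.3 = 190.0 / 7062.3 = 2.69% ≈ 2.7%

2.7%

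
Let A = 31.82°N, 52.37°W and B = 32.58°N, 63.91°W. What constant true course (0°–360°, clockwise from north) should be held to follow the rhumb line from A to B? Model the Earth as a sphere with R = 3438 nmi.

274.5°

Meridional parts: M(φ₁)=+0.5863, M(φ₂)=+0.6020 → ΔM = +0.0157;  Δλ = -0.2014 rad
tan C = Δλ / ΔM = -12.8486 → C = 274.45°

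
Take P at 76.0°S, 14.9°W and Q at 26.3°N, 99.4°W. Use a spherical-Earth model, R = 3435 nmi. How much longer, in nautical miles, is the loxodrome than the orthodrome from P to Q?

225 nmi

Great circle: cos σ = sin φ₁ sin φ₂ + cos φ₁ cos φ₂ cos Δλ,  σ = 1.9923 rad → d_gc = 6843.5 nmi
Rhumb line: Δψ = +2.5734, q = Δφ/Δψ = 0.6938, d_rh = R√(Δφ²+q²Δλ²) = 7068.9 nmi
Excess = 7068.9 − 6843.5 = 225.4 ≈ 225 nmi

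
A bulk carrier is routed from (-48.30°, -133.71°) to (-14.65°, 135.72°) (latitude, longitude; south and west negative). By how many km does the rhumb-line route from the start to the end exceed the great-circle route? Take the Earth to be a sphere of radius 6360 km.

327 km

Great circle: cos σ = sin φ₁ sin φ₂ + cos φ₁ cos φ₂ cos Δλ,  σ = 1.3873 rad → d_gc = 8823.46 km
Rhumb line: Δψ = +0.7068, q = Δφ/Δψ = 0.8309, d_rh = R√(Δφ²+q²Δλ²) = 9150.95 km
Excess = 9150.95 − 8823.46 = 327.49 ≈ 327 km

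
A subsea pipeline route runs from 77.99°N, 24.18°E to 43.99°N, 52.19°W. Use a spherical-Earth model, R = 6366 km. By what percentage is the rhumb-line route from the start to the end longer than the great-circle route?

5.9%

Great circle: σ = 0.7747 rad → d_gc = Rσ = 4931.9 km
Rhumb: Δφ = -0.5934, Δλ = -1.3329, Δψ = -1.3953, q = Δφ/Δψ = 0.4253 → d_rh = R√(Δφ²+q²Δλ²) = 5224.3 km
Excess = (5224.3 − 4931.9) / 4931.9 = 292.4 / 4931.9 = 5.93% ≈ 5.9%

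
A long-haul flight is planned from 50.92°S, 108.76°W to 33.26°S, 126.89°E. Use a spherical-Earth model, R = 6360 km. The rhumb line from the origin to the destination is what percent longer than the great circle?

Great circle: σ = 1.4421 rad → d_gc = Rσ = 9172.0 km
Rhumb: Δφ = +0.3082, Δλ = -2.1703, Δψ = +0.4198, q = Δφ/Δψ = 0.7343 → d_rh = R√(Δφ²+q²Δλ²) = 10323.4 km
Excess = (10323.4 − 9172.0) / 9172.0 = 1151.4 / 9172.0 = 12.553% ≈ 12.6%

12.6%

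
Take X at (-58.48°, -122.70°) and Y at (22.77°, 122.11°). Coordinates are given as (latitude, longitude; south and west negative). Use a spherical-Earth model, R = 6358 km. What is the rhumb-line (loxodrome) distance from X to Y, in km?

14094 km

Rhumb course C = atan2(Δλ, Δψ) with Δψ = ln[tan(π/4+φ₂/2)/tan(π/4+φ₁/2)] = +1.6734, Δλ = -2.0104 → C = 309.77°
d = R·|Δφ| / |cos C| = 6358·1.41808 / 0.63974 = 14094 km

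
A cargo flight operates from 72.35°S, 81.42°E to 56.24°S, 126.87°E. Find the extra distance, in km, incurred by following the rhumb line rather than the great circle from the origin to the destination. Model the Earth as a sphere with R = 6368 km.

Great circle: cos σ = sin φ₁ sin φ₂ + cos φ₁ cos φ₂ cos Δλ,  σ = 0.4264 rad → d_gc = 2715.6 km
Rhumb line: Δψ = +0.6701, q = Δφ/Δψ = 0.4196, d_rh = R√(Δφ²+q²Δλ²) = 2774.6 km
Excess = 2774.6 − 2715.6 = 59.0 ≈ 59 km

59 km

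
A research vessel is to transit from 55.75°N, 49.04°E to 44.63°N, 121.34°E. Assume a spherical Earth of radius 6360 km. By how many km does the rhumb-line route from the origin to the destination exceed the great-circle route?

Great circle: cos σ = sin φ₁ sin φ₂ + cos φ₁ cos φ₂ cos Δλ,  σ = 0.7919 rad → d_gc = 5036.7 km
Rhumb line: Δψ = -0.3050, q = Δφ/Δψ = 0.6363, d_rh = R√(Δφ²+q²Δλ²) = 5253.9 km
Excess = 5253.9 − 5036.7 = 217.2 ≈ 217 km

217 km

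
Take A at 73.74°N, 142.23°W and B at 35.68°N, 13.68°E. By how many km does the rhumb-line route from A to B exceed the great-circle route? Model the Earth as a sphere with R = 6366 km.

Great circle: cos σ = sin φ₁ sin φ₂ + cos φ₁ cos φ₂ cos Δλ,  σ = 1.2108 rad → d_gc = 7707.8 km
Rhumb line: Δψ = -1.2785, q = Δφ/Δψ = 0.5196, d_rh = R√(Δφ²+q²Δλ²) = 9944.1 km
Excess = 9944.1 − 7707.8 = 2236.3 ≈ 2236 km

2236 km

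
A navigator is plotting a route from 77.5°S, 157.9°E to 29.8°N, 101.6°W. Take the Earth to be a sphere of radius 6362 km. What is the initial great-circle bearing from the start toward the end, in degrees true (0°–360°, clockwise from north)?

N = sin Δλ·cos φ₂ = +0.8532;  D = cos φ₁ sin φ₂ − sin φ₁ cos φ₂ cos Δλ = -0.0468
initial course = atan2(N, D) = 93.14°

93.1°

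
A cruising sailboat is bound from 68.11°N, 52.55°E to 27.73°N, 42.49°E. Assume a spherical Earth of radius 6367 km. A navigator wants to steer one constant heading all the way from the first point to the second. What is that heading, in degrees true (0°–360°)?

Meridional parts: M(φ₁)=+1.6431, M(φ₂)=+0.5041 → ΔM = -1.1390;  Δλ = -0.1756 rad
tan C = Δλ / ΔM = +0.1542 → C = 188.76°

188.8°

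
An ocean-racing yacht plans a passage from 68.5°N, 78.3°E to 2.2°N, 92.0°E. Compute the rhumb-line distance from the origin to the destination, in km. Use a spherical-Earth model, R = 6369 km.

7449 km

Δψ = ln[tan(π/4+φ₂/2)/tan(π/4+φ₁/2)] = -1.6231;  Δφ = -1.1572 rad,  Δλ = +0.2391 rad
q = Δφ/Δψ = 0.7129
d = R·√(Δφ² + q²Δλ²) = 6369·1.16964 = 7449 km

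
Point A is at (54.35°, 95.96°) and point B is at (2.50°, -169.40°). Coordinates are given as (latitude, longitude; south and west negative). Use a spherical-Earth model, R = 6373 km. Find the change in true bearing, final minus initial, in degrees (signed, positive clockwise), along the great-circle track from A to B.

Initial bearing θ₁ = atan2(sin Δλ cos φ₂, cos φ₁ sin φ₂ − sin φ₁ cos φ₂ cos Δλ) = 84.77°
Final bearing θ₂ = (initial bearing from the destination back to the start) + 180° = 144.48°
Δθ = θ₂ − θ₁ = +59.7°

+59.7°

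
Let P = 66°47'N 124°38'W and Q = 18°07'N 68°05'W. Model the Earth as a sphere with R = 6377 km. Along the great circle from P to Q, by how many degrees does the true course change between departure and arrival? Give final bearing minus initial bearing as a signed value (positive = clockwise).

+43.4°

Initial bearing θ₁ = atan2(sin Δλ cos φ₂, cos φ₁ sin φ₂ − sin φ₁ cos φ₂ cos Δλ) = 114.35°
Final bearing θ₂ = (initial bearing from the destination back to the start) + 180° = 157.80°
Δθ = θ₂ − θ₁ = +43.4°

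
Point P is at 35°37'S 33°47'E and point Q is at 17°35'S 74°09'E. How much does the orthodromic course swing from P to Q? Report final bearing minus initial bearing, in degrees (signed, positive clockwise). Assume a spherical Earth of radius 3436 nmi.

At departure: θ₁ = atan2(sin Δλ cos φ₂, cos φ₁ sin φ₂ − sin φ₁ cos φ₂ cos Δλ) = 73.97°
At arrival: θ₂ = atan2(sin Δλ cos φ₁, −cos φ₂ sin φ₁ + sin φ₂ cos φ₁ cos Δλ) = 55.05°
Δθ = θ₂ − θ₁ = -18.9°

-18.9°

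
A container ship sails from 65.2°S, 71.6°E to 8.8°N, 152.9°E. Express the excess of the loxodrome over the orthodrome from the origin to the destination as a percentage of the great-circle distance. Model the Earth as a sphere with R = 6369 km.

2.9%

Great circle: σ = 1.6470 rad → d_gc = Rσ = 10490.0 km
Rhumb: Δφ = +1.2915, Δλ = +1.4190, Δψ = +1.6689, q = Δφ/Δψ = 0.7739 → d_rh = R√(Δφ²+q²Δλ²) = 10797.1 km
Excess = (10797.1 − 10490.0) / 10490.0 = 307.1 / 10490.0 = 2.93% ≈ 2.9%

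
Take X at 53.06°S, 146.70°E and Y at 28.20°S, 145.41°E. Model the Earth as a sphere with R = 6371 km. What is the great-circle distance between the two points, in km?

2766 km

cos σ = sin φ₁ sin φ₂ + cos φ₁ cos φ₂ cos Δλ
      = sin(-53.06°)sin(-28.20°) + cos(-53.06°)cos(-28.20°)cos(-1.29°) = 0.9072
σ = 24.878° → d = Rσ = 6371·0.43421 = 2766 km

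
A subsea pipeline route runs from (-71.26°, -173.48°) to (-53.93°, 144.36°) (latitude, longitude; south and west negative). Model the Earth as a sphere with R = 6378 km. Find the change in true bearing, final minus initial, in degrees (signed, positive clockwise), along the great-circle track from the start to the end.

+38.2°

Initial bearing θ₁ = atan2(sin Δλ cos φ₂, cos φ₁ sin φ₂ − sin φ₁ cos φ₂ cos Δλ) = 291.24°
Final bearing θ₂ = (initial bearing from the destination back to the start) + 180° = 329.43°
Δθ = θ₂ − θ₁ = +38.2°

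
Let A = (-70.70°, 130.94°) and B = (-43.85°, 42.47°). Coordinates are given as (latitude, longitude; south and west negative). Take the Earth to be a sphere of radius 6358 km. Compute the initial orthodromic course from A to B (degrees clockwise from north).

253.7°

θ = atan2( sin Δλ·cos φ₂ ,  cos φ₁ sin φ₂ − sin φ₁ cos φ₂ cos Δλ )
  = atan2(-0.7209, -0.2108) = 253.70°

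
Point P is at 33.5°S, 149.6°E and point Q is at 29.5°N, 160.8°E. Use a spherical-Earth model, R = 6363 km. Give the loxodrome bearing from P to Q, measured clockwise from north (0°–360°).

9.6°

Δψ = ln[tan(π/4+φ₂/2)/tan(π/4+φ₁/2)] = +1.1604
Δλ = +0.1955 rad (taken the short way round)
course = atan2(Δλ, Δψ) = 9.56°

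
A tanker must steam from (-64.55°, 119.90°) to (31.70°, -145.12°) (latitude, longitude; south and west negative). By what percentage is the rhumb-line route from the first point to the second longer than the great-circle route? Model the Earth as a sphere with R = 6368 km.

Great circle: σ = 2.1016 rad → d_gc = Rσ = 13382.9 km
Rhumb: Δφ = +1.6799, Δλ = +1.6577, Δψ = +2.0719, q = Δφ/Δψ = 0.8108 → d_rh = R√(Δφ²+q²Δλ²) = 13700.1 km
Excess = (13700.1 − 13382.9) / 13382.9 = 317.2 / 13382.9 = 2.37% ≈ 2.4%

2.4%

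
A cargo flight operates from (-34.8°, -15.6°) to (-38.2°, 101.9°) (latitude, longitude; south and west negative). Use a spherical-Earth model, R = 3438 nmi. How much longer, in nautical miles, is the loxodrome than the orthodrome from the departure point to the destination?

Great circle: cos σ = sin φ₁ sin φ₂ + cos φ₁ cos φ₂ cos Δλ,  σ = 1.5158 rad → d_gc = 5211.3 nmi
Rhumb line: Δψ = -0.0738, q = Δφ/Δψ = 0.8036, d_rh = R√(Δφ²+q²Δλ²) = 5669.5 nmi
Excess = 5669.5 − 5211.3 = 458.2 ≈ 458 nmi

458 nmi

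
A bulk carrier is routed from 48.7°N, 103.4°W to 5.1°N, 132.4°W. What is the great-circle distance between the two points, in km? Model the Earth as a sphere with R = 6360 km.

cos σ = sin φ₁ sin φ₂ + cos φ₁ cos φ₂ cos Δλ
      = sin(48.70°)sin(5.10°) + cos(48.70°)cos(5.10°)cos(-29.00°) = 0.6417
σ = 50.078° → d = Rσ = 6360·0.87402 = 5559 km

5559 km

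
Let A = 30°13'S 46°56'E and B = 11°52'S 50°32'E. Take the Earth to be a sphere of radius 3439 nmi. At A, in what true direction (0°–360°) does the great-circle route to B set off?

θ = atan2( sin Δλ·cos φ₂ ,  cos φ₁ sin φ₂ − sin φ₁ cos φ₂ cos Δλ )
  = atan2(+0.0614, +0.3138) = 11.08°

11.1°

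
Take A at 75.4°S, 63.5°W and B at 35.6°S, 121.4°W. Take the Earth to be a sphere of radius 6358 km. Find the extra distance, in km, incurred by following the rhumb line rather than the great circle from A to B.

Great circle: cos σ = sin φ₁ sin φ₂ + cos φ₁ cos φ₂ cos Δλ,  σ = 0.8336 rad → d_gc = 5299.8 km
Rhumb line: Δψ = +1.3893, q = Δφ/Δψ = 0.5000, d_rh = R√(Δφ²+q²Δλ²) = 5461.4 km
Excess = 5461.4 − 5299.8 = 161.6 ≈ 162 km

162 km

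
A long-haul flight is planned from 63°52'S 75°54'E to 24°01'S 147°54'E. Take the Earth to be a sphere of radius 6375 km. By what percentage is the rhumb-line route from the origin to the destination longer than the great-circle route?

3.7%

Great circle: σ = 1.0590 rad → d_gc = Rσ = 6751.3 km
Rhumb: Δφ = +0.6955, Δλ = +1.2566, Δψ = +1.0286, q = Δφ/Δψ = 0.6762 → d_rh = R√(Δφ²+q²Δλ²) = 7000.2 km
Excess = (7000.2 − 6751.3) / 6751.3 = 248.9 / 6751.3 = 3.69% ≈ 3.7%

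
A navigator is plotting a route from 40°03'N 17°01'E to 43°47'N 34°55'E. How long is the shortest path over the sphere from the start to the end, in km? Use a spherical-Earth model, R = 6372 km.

cos σ = sin φ₁ sin φ₂ + cos φ₁ cos φ₂ cos Δλ
      = sin(40.05°)sin(43.78°) + cos(40.05°)cos(43.78°)cos(17.90°) = 0.9711
σ = 13.802° → d = Rσ = 6372·0.24089 = 1535 km

1535 km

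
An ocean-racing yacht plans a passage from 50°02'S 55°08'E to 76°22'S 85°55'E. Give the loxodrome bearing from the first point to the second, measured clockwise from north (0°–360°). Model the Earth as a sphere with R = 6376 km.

154.2°

Δψ = ln[tan(π/4+φ₂/2)/tan(π/4+φ₁/2)] = -1.1125
Δλ = +0.5373 rad (taken the short way round)
course = atan2(Δλ, Δψ) = 154.22°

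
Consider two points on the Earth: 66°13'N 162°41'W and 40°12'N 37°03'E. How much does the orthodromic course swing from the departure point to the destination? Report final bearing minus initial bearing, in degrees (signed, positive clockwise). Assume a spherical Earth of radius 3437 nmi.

-156.1°

Initial bearing θ₁ = atan2(sin Δλ cos φ₂, cos φ₁ sin φ₂ − sin φ₁ cos φ₂ cos Δλ) = 344.31°
Final bearing θ₂ = (initial bearing from the destination back to the start) + 180° = 188.21°
Δθ = θ₂ − θ₁ = -156.1°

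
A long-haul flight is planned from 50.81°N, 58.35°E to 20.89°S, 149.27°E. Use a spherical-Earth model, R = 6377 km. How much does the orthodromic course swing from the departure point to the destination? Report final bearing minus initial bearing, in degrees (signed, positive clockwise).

+35.9°

Initial bearing θ₁ = atan2(sin Δλ cos φ₂, cos φ₁ sin φ₂ − sin φ₁ cos φ₂ cos Δλ) = 102.89°
Final bearing θ₂ = (initial bearing from the destination back to the start) + 180° = 138.75°
Δθ = θ₂ − θ₁ = +35.9°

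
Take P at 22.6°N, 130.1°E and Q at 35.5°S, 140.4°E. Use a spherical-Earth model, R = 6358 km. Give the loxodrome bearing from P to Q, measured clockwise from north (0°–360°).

170.5°

Δψ = ln[tan(π/4+φ₂/2)/tan(π/4+φ₁/2)] = -1.0686
Δλ = +0.1798 rad (taken the short way round)
course = atan2(Δλ, Δψ) = 170.45°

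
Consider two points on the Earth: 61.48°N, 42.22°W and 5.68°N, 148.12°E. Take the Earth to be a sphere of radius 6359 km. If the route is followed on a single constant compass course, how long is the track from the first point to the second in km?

15706 km

Rhumb course C = atan2(Δλ, Δψ) with Δψ = ln[tan(π/4+φ₂/2)/tan(π/4+φ₁/2)] = -1.2705, Δλ = -2.9611 → C = 246.78°
d = R·|Δφ| / |cos C| = 6359·0.97389 / 0.39430 = 15706 km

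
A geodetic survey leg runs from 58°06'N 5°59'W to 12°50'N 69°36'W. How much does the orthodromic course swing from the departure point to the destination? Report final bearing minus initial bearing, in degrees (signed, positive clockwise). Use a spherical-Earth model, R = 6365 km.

Initial bearing θ₁ = atan2(sin Δλ cos φ₂, cos φ₁ sin φ₂ − sin φ₁ cos φ₂ cos Δλ) = 254.00°
Final bearing θ₂ = (initial bearing from the destination back to the start) + 180° = 211.40°
Δθ = θ₂ − θ₁ = -42.6°

-42.6°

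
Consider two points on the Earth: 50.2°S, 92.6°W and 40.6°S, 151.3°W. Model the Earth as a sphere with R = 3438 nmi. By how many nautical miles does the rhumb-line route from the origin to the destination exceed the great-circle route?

Great circle: cos σ = sin φ₁ sin φ₂ + cos φ₁ cos φ₂ cos Δλ,  σ = 0.7190 rad → d_gc = 2471.9 nmi
Rhumb line: Δψ = +0.2395, q = Δφ/Δψ = 0.6996, d_rh = R√(Δφ²+q²Δλ²) = 2530.7 nmi
Excess = 2530.7 − 2471.9 = 58.8 ≈ 59 nmi

59 nmi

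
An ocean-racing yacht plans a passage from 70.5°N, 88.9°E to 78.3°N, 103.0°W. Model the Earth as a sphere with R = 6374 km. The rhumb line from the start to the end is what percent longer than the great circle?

Great circle: σ = 0.5417 rad → d_gc = Rσ = 3453.0 km
Rhumb: Δφ = +0.1361, Δλ = +2.9339, Δψ = +0.5171, q = Δφ/Δψ = 0.2633 → d_rh = R√(Δφ²+q²Δλ²) = 4999.5 km
Excess = (4999.5 − 3453.0) / 3453.0 = 1546.5 / 3453.0 = 44.79% ≈ 44.8%

44.8%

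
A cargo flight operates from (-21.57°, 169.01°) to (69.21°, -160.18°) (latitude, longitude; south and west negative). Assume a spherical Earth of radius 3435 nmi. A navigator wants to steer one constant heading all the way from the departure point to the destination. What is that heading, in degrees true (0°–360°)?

14.5°

Meridional parts: M(φ₁)=-0.3857, M(φ₂)=+1.6958 → ΔM = +2.0815;  Δλ = +0.5377 rad
tan C = Δλ / ΔM = +0.2583 → C = 14.48°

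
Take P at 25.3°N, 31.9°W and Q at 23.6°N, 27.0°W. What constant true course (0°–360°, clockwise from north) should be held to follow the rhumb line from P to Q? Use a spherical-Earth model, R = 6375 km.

Δψ = ln[tan(π/4+φ₂/2)/tan(π/4+φ₁/2)] = -0.0326
Δλ = +0.0855 rad (taken the short way round)
course = atan2(Δλ, Δψ) = 110.86°

110.9°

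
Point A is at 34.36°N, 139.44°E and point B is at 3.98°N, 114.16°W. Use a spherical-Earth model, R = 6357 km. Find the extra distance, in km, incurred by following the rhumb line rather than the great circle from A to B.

270 km

Great circle: cos σ = sin φ₁ sin φ₂ + cos φ₁ cos φ₂ cos Δλ,  σ = 1.7654 rad → d_gc = 11222.4 km
Rhumb line: Δψ = -0.5697, q = Δφ/Δψ = 0.9307, d_rh = R√(Δφ²+q²Δλ²) = 11492.1 km
Excess = 11492.1 − 11222.4 = 269.7 ≈ 270 km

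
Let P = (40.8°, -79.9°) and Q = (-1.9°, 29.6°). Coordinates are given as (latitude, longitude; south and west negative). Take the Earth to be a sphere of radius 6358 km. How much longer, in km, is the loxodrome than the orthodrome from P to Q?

Great circle: cos σ = sin φ₁ sin φ₂ + cos φ₁ cos φ₂ cos Δλ,  σ = 1.8486 rad → d_gc = 11753.21 km
Rhumb line: Δψ = -0.8144, q = Δφ/Δψ = 0.9151, d_rh = R√(Δφ²+q²Δλ²) = 12086.69 km
Excess = 12086.69 − 11753.21 = 333.48 ≈ 333 km

333 km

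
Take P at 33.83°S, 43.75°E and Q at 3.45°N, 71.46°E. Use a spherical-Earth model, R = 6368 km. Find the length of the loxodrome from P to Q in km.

Δψ = ln[tan(π/4+φ₂/2)/tan(π/4+φ₁/2)] = +0.6883;  Δφ = +0.6507 rad,  Δλ = +0.4836 rad
q = Δφ/Δψ = 0.9453
d = R·√(Δφ² + q²Δλ²) = 6368·0.79521 = 5064 km

5064 km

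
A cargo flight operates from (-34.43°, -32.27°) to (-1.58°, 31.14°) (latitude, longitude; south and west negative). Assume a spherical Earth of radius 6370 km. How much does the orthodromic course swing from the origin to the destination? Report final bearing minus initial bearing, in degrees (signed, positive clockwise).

-22.5°

At departure: θ₁ = atan2(sin Δλ cos φ₂, cos φ₁ sin φ₂ − sin φ₁ cos φ₂ cos Δλ) = 75.56°
At arrival: θ₂ = atan2(sin Δλ cos φ₁, −cos φ₂ sin φ₁ + sin φ₂ cos φ₁ cos Δλ) = 53.04°
Δθ = θ₂ − θ₁ = -22.5°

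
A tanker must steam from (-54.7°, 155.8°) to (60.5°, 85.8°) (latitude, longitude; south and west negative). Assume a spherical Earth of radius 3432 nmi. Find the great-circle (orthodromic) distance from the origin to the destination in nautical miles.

Haversine: a = sin²(Δφ/2)+cos φ₁ cos φ₂ sin²(Δλ/2) = 0.80650;  σ = 2·atan2(√a,√(1−a))
σ = 127.807° → d = Rσ = 3432·2.23066 = 7656 nmi

7656 nmi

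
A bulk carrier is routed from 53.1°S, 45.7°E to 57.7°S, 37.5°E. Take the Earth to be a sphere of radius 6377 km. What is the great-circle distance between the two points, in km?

Haversine: a = sin²(Δφ/2)+cos φ₁ cos φ₂ sin²(Δλ/2) = 0.00325;  σ = 2·atan2(√a,√(1−a))
σ = 6.537° → d = Rσ = 6377·0.11409 = 728 km

728 km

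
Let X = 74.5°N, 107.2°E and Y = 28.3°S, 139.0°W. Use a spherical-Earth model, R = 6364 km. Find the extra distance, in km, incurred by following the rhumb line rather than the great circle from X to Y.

845 km

Great circle: cos σ = sin φ₁ sin φ₂ + cos φ₁ cos φ₂ cos Δλ,  σ = 2.1553 rad → d_gc = 13716.4 km
Rhumb line: Δψ = -2.5097, q = Δφ/Δψ = 0.7149, d_rh = R√(Δφ²+q²Δλ²) = 14561.3 km
Excess = 14561.3 − 13716.4 = 844.9 ≈ 845 km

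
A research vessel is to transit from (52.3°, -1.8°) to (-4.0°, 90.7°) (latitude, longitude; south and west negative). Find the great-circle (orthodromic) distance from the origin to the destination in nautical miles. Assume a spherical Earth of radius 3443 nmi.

5690 nmi

Haversine: a = sin²(Δφ/2)+cos φ₁ cos φ₂ sin²(Δλ/2) = 0.54090;  σ = 2·atan2(√a,√(1−a))
σ = 94.692° → d = Rσ = 3443·1.65269 = 5690 nmi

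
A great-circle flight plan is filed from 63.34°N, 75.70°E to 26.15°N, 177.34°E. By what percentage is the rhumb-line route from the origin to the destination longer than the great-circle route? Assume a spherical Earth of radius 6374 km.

Great circle: σ = 1.2529 rad → d_gc = Rσ = 7985.7 km
Rhumb: Δφ = -0.6491, Δλ = +1.7740, Δψ = -0.9668, q = Δφ/Δψ = 0.6714 → d_rh = R√(Δφ²+q²Δλ²) = 8645.5 km
Excess = (8645.5 − 7985.7) / 7985.7 = 659.8 / 7985.7 = 8.26% ≈ 8.3%

8.3%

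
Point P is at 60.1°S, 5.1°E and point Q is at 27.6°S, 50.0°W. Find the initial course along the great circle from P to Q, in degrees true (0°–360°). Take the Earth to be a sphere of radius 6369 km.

N = sin Δλ·cos φ₂ = -0.7268;  D = cos φ₁ sin φ₂ − sin φ₁ cos φ₂ cos Δλ = +0.2086
initial course = atan2(N, D) = 286.01°

286.0°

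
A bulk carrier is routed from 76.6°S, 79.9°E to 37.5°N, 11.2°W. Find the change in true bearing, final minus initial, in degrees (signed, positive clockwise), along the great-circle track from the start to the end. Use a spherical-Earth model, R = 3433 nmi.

At departure: θ₁ = atan2(sin Δλ cos φ₂, cos φ₁ sin φ₂ − sin φ₁ cos φ₂ cos Δλ) = 279.04°
At arrival: θ₂ = atan2(sin Δλ cos φ₁, −cos φ₂ sin φ₁ + sin φ₂ cos φ₁ cos Δλ) = 343.23°
Δθ = θ₂ − θ₁ = +64.2°

+64.2°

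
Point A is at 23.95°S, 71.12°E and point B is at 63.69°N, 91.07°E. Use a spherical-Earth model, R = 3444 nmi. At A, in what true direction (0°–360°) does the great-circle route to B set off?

8.7°

N = sin Δλ·cos φ₂ = +0.1512;  D = cos φ₁ sin φ₂ − sin φ₁ cos φ₂ cos Δλ = +0.9884
initial course = atan2(N, D) = 8.70°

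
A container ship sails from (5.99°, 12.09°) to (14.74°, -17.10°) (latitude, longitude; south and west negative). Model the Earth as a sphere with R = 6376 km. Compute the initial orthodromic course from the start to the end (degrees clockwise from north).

289.3°

θ = atan2( sin Δλ·cos φ₂ ,  cos φ₁ sin φ₂ − sin φ₁ cos φ₂ cos Δλ )
  = atan2(-0.4717, +0.1649) = 289.27°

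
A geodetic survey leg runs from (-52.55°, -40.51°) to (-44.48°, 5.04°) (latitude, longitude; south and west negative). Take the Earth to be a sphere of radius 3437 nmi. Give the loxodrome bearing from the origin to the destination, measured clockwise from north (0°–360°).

75.0°

Δψ = ln[tan(π/4+φ₂/2)/tan(π/4+φ₁/2)] = +0.2133
Δλ = +0.7950 rad (taken the short way round)
course = atan2(Δλ, Δψ) = 74.98°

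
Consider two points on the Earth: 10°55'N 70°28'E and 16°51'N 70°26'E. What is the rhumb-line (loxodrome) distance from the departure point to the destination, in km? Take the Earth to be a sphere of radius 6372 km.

660 km

Rhumb course C = atan2(Δλ, Δψ) with Δψ = ln[tan(π/4+φ₂/2)/tan(π/4+φ₁/2)] = +0.1067, Δλ = -0.0006 → C = 359.69°
d = R·|Δφ| / |cos C| = 6372·0.10356 / 0.99999 = 660 km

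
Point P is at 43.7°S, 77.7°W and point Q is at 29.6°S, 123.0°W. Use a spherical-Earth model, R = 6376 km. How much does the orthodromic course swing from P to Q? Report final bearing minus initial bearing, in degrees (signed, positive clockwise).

+28.2°

Initial bearing θ₁ = atan2(sin Δλ cos φ₂, cos φ₁ sin φ₂ − sin φ₁ cos φ₂ cos Δλ) = 276.04°
Final bearing θ₂ = (initial bearing from the destination back to the start) + 180° = 304.22°
Δθ = θ₂ − θ₁ = +28.2°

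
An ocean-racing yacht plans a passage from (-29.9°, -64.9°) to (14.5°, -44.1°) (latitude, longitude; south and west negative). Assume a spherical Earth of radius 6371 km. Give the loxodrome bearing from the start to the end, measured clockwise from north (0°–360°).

24.3°

Δψ = ln[tan(π/4+φ₂/2)/tan(π/4+φ₁/2)] = +0.8031
Δλ = +0.3630 rad (taken the short way round)
course = atan2(Δλ, Δψ) = 24.32°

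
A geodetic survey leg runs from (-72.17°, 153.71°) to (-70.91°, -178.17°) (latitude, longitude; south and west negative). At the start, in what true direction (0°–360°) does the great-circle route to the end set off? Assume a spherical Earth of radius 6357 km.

N = sin Δλ·cos φ₂ = +0.1541;  D = cos φ₁ sin φ₂ − sin φ₁ cos φ₂ cos Δλ = -0.0148
initial course = atan2(N, D) = 95.47°

95.5°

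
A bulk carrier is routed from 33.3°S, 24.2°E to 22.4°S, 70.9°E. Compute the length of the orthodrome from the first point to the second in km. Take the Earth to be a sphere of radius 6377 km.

Haversine: a = sin²(Δφ/2)+cos φ₁ cos φ₂ sin²(Δλ/2) = 0.13041;  σ = 2·atan2(√a,√(1−a))
σ = 42.339° → d = Rσ = 6377·0.73895 = 4712 km

4712 km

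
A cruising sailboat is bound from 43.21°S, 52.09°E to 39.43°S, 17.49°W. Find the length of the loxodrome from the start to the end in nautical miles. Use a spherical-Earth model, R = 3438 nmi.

Δψ = ln[tan(π/4+φ₂/2)/tan(π/4+φ₁/2)] = +0.0879;  Δφ = +0.0660 rad,  Δλ = -1.2144 rad
q = Δφ/Δψ = 0.7507
d = R·√(Δφ² + q²Δλ²) = 3438·0.91402 = 3142 nmi

3142 nmi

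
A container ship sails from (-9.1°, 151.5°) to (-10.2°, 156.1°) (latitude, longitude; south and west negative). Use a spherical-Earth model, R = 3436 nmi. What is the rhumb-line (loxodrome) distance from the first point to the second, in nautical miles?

280 nmi

Rhumb course C = atan2(Δλ, Δψ) with Δψ = ln[tan(π/4+φ₂/2)/tan(π/4+φ₁/2)] = -0.0195, Δλ = +0.0803 → C = 103.63°
d = R·|Δφ| / |cos C| = 3436·0.01920 / 0.23573 = 280 nmi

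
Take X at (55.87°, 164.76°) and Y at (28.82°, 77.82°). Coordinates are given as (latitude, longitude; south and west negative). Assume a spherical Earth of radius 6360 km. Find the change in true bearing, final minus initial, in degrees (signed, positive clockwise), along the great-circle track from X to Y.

Initial bearing θ₁ = atan2(sin Δλ cos φ₂, cos φ₁ sin φ₂ − sin φ₁ cos φ₂ cos Δλ) = 284.84°
Final bearing θ₂ = (initial bearing from the destination back to the start) + 180° = 218.25°
Δθ = θ₂ − θ₁ = -66.6°

-66.6°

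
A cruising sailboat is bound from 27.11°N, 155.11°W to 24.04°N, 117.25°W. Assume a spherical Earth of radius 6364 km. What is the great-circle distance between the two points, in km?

3794 km

cos σ = sin φ₁ sin φ₂ + cos φ₁ cos φ₂ cos Δλ
      = sin(27.11°)sin(24.04°) + cos(27.11°)cos(24.04°)cos(37.86°) = 0.8275
σ = 34.162° → d = Rσ = 6364·0.59624 = 3794 km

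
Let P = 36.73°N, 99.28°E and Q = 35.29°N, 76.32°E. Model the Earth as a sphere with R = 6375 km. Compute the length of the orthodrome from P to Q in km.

2068 km

cos σ = sin φ₁ sin φ₂ + cos φ₁ cos φ₂ cos Δλ
      = sin(36.73°)sin(35.29°) + cos(36.73°)cos(35.29°)cos(-22.96°) = 0.9479
σ = 18.584° → d = Rσ = 6375·0.32435 = 2068 km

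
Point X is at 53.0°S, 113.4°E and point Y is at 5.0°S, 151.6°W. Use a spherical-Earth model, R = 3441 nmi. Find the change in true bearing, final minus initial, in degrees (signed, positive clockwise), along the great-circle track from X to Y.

At departure: θ₁ = atan2(sin Δλ cos φ₂, cos φ₁ sin φ₂ − sin φ₁ cos φ₂ cos Δλ) = 97.00°
At arrival: θ₂ = atan2(sin Δλ cos φ₁, −cos φ₂ sin φ₁ + sin φ₂ cos φ₁ cos Δλ) = 36.84°
Δθ = θ₂ − θ₁ = -60.2°

-60.2°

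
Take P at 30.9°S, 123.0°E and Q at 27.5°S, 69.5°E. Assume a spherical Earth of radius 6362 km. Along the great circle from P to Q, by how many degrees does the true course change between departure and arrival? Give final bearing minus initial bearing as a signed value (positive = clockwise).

At departure: θ₁ = atan2(sin Δλ cos φ₂, cos φ₁ sin φ₂ − sin φ₁ cos φ₂ cos Δλ) = 260.04°
At arrival: θ₂ = atan2(sin Δλ cos φ₁, −cos φ₂ sin φ₁ + sin φ₂ cos φ₁ cos Δλ) = 287.68°
Δθ = θ₂ − θ₁ = +27.6°

+27.6°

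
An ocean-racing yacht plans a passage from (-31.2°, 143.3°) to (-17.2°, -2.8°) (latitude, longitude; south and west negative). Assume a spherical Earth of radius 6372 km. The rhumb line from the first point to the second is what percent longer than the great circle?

Great circle: σ = 2.1235 rad → d_gc = Rσ = 13531.2 km
Rhumb: Δφ = +0.2443, Δλ = -2.5499, Δψ = +0.2688, q = Δφ/Δψ = 0.9089 → d_rh = R√(Δφ²+q²Δλ²) = 14850.2 km
Excess = (14850.2 − 13531.2) / 13531.2 = 1319.0 / 13531.2 = 9.748% ≈ 9.7%

9.7%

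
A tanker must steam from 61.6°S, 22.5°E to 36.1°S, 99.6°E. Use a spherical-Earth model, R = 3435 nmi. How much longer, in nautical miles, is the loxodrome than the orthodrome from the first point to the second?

Great circle: cos σ = sin φ₁ sin φ₂ + cos φ₁ cos φ₂ cos Δλ,  σ = 0.9222 rad → d_gc = 3167.7 nmi
Rhumb line: Δψ = +0.6978, q = Δφ/Δψ = 0.6378, d_rh = R√(Δφ²+q²Δλ²) = 3321.0 nmi
Excess = 3321.0 − 3167.7 = 153.3 ≈ 153 nmi

153 nmi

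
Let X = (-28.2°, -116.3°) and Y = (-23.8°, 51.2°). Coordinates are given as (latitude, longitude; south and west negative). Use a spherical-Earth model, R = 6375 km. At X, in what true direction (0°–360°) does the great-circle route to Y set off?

θ = atan2( sin Δλ·cos φ₂ ,  cos φ₁ sin φ₂ − sin φ₁ cos φ₂ cos Δλ )
  = atan2(+0.1980, -0.7778) = 165.71°

165.7°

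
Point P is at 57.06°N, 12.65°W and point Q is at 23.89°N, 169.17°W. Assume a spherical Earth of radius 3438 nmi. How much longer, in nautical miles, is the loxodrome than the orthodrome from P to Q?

Great circle: cos σ = sin φ₁ sin φ₂ + cos φ₁ cos φ₂ cos Δλ,  σ = 1.6872 rad → d_gc = 5800.6 nmi
Rhumb line: Δψ = -0.7890, q = Δφ/Δψ = 0.7337, d_rh = R√(Δφ²+q²Δλ²) = 7172.9 nmi
Excess = 7172.9 − 5800.6 = 1372.3 ≈ 1372 nmi

1372 nmi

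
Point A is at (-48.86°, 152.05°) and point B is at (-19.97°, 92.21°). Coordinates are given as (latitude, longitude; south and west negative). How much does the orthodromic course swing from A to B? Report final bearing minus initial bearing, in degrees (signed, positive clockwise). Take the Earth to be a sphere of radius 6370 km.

+37.1°

Initial bearing θ₁ = atan2(sin Δλ cos φ₂, cos φ₁ sin φ₂ − sin φ₁ cos φ₂ cos Δλ) = 279.15°
Final bearing θ₂ = (initial bearing from the destination back to the start) + 180° = 316.28°
Δθ = θ₂ − θ₁ = +37.1°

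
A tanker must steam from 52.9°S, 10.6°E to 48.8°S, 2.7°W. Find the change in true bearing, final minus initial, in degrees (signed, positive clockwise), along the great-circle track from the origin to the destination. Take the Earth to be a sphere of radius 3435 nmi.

+10.3°

Initial bearing θ₁ = atan2(sin Δλ cos φ₂, cos φ₁ sin φ₂ − sin φ₁ cos φ₂ cos Δλ) = 290.75°
Final bearing θ₂ = (initial bearing from the destination back to the start) + 180° = 301.09°
Δθ = θ₂ − θ₁ = +10.3°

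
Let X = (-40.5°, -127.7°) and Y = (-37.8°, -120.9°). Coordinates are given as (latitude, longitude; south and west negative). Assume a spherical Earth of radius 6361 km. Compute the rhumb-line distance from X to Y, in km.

658 km

Rhumb course C = atan2(Δλ, Δψ) with Δψ = ln[tan(π/4+φ₂/2)/tan(π/4+φ₁/2)] = +0.0608, Δλ = +0.1187 → C = 62.88°
d = R·|Δφ| / |cos C| = 6361·0.04712 / 0.45582 = 658 km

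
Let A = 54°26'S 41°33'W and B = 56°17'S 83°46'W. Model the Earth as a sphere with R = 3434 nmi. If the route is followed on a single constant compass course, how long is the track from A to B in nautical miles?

1442 nmi

Δψ = ln[tan(π/4+φ₂/2)/tan(π/4+φ₁/2)] = -0.0568;  Δφ = -0.0323 rad,  Δλ = -0.7368 rad
q = Δφ/Δψ = 0.5683
d = R·√(Δφ² + q²Δλ²) = 3434·0.41999 = 1442 nmi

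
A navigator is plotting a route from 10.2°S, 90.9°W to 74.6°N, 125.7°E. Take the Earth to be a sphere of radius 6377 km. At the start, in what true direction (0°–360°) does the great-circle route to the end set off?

θ = atan2( sin Δλ·cos φ₂ ,  cos φ₁ sin φ₂ − sin φ₁ cos φ₂ cos Δλ )
  = atan2(-0.1583, +0.9111) = 350.14°

350.1°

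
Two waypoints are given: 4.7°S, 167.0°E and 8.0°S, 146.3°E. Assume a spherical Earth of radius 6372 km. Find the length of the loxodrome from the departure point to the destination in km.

Δψ = ln[tan(π/4+φ₂/2)/tan(π/4+φ₁/2)] = -0.0580;  Δφ = -0.0576 rad,  Δλ = -0.3613 rad
q = Δφ/Δψ = 0.9937
d = R·√(Δφ² + q²Δλ²) = 6372·0.36361 = 2317 km

2317 km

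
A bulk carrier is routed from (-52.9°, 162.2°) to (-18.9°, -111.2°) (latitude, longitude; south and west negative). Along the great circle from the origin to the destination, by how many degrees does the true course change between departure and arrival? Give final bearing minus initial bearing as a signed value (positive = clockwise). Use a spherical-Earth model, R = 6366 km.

-60.0°

Initial bearing θ₁ = atan2(sin Δλ cos φ₂, cos φ₁ sin φ₂ − sin φ₁ cos φ₂ cos Δλ) = 99.06°
Final bearing θ₂ = (initial bearing from the destination back to the start) + 180° = 39.02°
Δθ = θ₂ − θ₁ = -60.0°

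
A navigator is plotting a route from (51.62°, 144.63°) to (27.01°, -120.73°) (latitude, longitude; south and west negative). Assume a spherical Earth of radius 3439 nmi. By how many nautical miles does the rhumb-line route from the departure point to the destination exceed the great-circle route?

Great circle: cos σ = sin φ₁ sin φ₂ + cos φ₁ cos φ₂ cos Δλ,  σ = 1.2543 rad → d_gc = 4313.5 nmi
Rhumb line: Δψ = -0.5655, q = Δφ/Δψ = 0.7595, d_rh = R√(Δφ²+q²Δλ²) = 4560.3 nmi
Excess = 4560.3 − 4313.5 = 246.8 ≈ 247 nmi

247 nmi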